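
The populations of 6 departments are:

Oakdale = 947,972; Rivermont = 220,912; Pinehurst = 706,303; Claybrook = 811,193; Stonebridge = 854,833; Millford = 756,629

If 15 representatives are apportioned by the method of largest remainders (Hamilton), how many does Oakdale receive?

3

Total 4297842; standard divisor 4297842/15 ≈ 286522.8.
Standard quotas: Oakdale 3.3085, Rivermont 0.7710, Pinehurst 2.4651, Claybrook 2.8312, Stonebridge 2.9835, Millford 2.6407.
Lower quotas: Oakdale 3, Rivermont 0, Pinehurst 2, Claybrook 2, Stonebridge 2, Millford 2 (sum 11, leaving 4 seats).
Remainders in descending order: Stonebridge 0.9835, Claybrook 0.8312, Rivermont 0.7710, Millford 0.6407, Pinehurst 0.4651, Oakdale 0.3085.
The surplus seats go to Stonebridge, Claybrook, Rivermont, Millford.
Oakdale receives 3.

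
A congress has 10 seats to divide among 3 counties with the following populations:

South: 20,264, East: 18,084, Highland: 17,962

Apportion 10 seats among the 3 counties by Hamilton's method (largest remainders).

South=4, East=3, Highland=3

Total 56310; standard divisor 56310/10 = 5631.
Standard quotas: South 3.5987, East 3.2115, Highland 3.1898.
Lower quotas: South 3, East 3, Highland 3 (sum 9, leaving 1 seat).
Remainders in descending order: South 0.5987, East 0.2115, Highland 0.1898.
The surplus seat goes to South.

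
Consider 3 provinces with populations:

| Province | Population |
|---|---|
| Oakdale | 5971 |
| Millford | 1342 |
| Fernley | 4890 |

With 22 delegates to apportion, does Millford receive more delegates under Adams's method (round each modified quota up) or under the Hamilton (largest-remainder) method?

Adams: Oakdale 10, Millford 3, Fernley 9.
Hamilton: Oakdale 11, Millford 2, Fernley 9.
Millford gets 3 under Adams and 2 under Hamilton.

Adams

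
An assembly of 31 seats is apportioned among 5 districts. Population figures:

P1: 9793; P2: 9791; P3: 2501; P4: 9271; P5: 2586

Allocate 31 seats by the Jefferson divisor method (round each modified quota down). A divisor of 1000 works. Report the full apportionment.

P1 9, P2 9, P3 2, P4 9, P5 2

With modified divisor 1000: modified quotas P1 9.793, P2 9.791, P3 2.501, P4 9.271, P5 2.586.
Rounding down: P1 9, P2 9, P3 2, P4 9, P5 2 (total 31).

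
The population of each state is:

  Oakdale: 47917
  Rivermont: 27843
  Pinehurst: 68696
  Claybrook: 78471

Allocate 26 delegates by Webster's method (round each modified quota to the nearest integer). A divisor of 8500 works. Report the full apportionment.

With modified divisor 8500: modified quotas Oakdale 5.637, Rivermont 3.276, Pinehurst 8.082, Claybrook 9.232.
Rounding to the nearest integer: Oakdale 6, Rivermont 3, Pinehurst 8, Claybrook 9 (total 26).

Oakdale: 6; Rivermont: 3; Pinehurst: 8; Claybrook: 9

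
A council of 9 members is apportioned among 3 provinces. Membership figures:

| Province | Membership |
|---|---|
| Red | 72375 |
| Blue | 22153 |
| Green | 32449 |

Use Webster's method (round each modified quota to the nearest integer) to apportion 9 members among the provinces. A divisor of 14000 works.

Red=5, Blue=2, Green=2

With modified divisor 14000: modified quotas Red 5.170, Blue 1.582, Green 2.318.
Rounding to the nearest integer: Red 5, Blue 2, Green 2 (total 9).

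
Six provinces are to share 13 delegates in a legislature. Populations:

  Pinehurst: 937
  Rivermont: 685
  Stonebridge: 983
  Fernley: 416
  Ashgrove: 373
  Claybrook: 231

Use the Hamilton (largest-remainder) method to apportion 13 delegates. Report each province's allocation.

The standard divisor is 3625/13 ≈ 278.846.
Standard quotas: Pinehurst 3.360, Rivermont 2.457, Stonebridge 3.525, Fernley 1.492, Ashgrove 1.338, Claybrook 0.828.
Lower quotas: Pinehurst 3, Rivermont 2, Stonebridge 3, Fernley 1, Ashgrove 1, Claybrook 0 (sum 10, leaving 3 seats).
Remainders in descending order: Claybrook 0.828, Stonebridge 0.525, Fernley 0.492, Rivermont 0.457, Pinehurst 0.360, Ashgrove 0.338.
The surplus seats go to Claybrook, Stonebridge, Fernley.

Pinehurst=3, Rivermont=2, Stonebridge=4, Fernley=2, Ashgrove=1, Claybrook=1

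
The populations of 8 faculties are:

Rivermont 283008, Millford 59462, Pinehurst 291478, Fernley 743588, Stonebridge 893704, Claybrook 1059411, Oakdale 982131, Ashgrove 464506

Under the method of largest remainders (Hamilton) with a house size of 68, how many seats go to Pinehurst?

The standard divisor is 4777288/68 ≈ 70254.235.
Standard quotas: Rivermont 4.0283, Millford 0.8464, Pinehurst 4.1489, Fernley 10.5842, Stonebridge 12.7210, Claybrook 15.0797, Oakdale 13.9797, Ashgrove 6.6118.
Lower quotas: Rivermont 4, Millford 0, Pinehurst 4, Fernley 10, Stonebridge 12, Claybrook 15, Oakdale 13, Ashgrove 6 (sum 64, leaving 4 seats).
Remainders in descending order: Oakdale 0.9797, Millford 0.8464, Stonebridge 0.7210, Ashgrove 0.6118, Fernley 0.5842, Pinehurst 0.1489, Claybrook 0.0797, Rivermont 0.0283.
Largest remainders: Oakdale, Millford, Stonebridge, Ashgrove receive the extra seats.
Pinehurst receives 4.

4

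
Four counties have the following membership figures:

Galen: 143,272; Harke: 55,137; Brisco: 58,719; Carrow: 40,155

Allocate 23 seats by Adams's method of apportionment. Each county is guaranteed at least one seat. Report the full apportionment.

Galen 11, Harke 4, Brisco 5, Carrow 3

Standard divisor 297283/23 ≈ 12925.348; standard quotas: Galen 11.085, Harke 4.266, Brisco 4.543, Carrow 3.107.
Rounding up gives 12, 5, 5, 4 = 26 seats, so the divisor must be adjusted.
With modified divisor 14100: modified quotas Galen 10.161, Harke 3.910, Brisco 4.164, Carrow 2.848.
Rounding up: Galen 11, Harke 4, Brisco 5, Carrow 3 (total 23).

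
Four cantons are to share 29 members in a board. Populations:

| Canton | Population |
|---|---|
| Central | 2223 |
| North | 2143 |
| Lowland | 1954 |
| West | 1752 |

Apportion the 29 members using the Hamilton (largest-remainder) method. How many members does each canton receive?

Standard divisor: 8072 ÷ 29 ≈ 278.345.
Standard quotas: Central 7.986, North 7.699, Lowland 7.020, West 6.294.
Lower quotas: Central 7, North 7, Lowland 7, West 6 (sum 27, leaving 2 seats).
Remainders in descending order: Central 0.986, North 0.699, West 0.294, Lowland 0.020.
Largest remainders: Central, North receive the extra seats.

Central=8, North=8, Lowland=7, West=6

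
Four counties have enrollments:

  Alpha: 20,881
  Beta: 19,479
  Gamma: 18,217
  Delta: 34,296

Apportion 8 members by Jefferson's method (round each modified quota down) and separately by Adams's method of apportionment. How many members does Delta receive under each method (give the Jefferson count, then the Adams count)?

Jefferson: Alpha 2, Beta 2, Gamma 1, Delta 3.
Adams: Alpha 2, Beta 2, Gamma 2, Delta 2.
Delta gets 3 under Jefferson and 2 under Adams.

3 and 2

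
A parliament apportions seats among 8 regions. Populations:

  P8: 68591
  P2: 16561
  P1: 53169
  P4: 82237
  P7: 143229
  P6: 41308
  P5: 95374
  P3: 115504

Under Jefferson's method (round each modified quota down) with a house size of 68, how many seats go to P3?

13

Standard divisor 615973/68 ≈ 9058.426; standard quotas: P8 7.572, P2 1.828, P1 5.870, P4 9.079, P7 15.812, P6 4.560, P5 10.529, P3 12.751.
Rounding down gives 7, 1, 5, 9, 15, 4, 10, 12 = 63 seats, so the divisor must be adjusted.
With modified divisor 8500: modified quotas P8 8.070, P2 1.948, P1 6.255, P4 9.675, P7 16.850, P6 4.860, P5 11.220, P3 13.589.
Rounding down: P8 8, P2 1, P1 6, P4 9, P7 16, P6 4, P5 11, P3 13 (total 68).
P3 receives 13.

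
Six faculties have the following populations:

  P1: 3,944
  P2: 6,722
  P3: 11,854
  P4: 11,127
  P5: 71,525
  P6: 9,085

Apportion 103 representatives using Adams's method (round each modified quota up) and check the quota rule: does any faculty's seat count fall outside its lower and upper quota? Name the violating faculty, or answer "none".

Standard quotas: P1 3.555, P2 6.060, P3 10.686, P4 10.031, P5 64.478, P6 8.190.
Adams allocation: P1 4, P2 6, P3 11, P4 10, P5 63, P6 9.
P5 has quota 64.478 (lower 64, upper 65) but receives 63 — outside the quota interval.

P5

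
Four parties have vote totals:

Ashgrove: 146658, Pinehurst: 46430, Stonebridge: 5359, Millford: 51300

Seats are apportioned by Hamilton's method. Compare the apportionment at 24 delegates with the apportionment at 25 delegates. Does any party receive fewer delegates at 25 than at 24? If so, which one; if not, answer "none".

At 24 seats: Ashgrove 14, Pinehurst 4, Stonebridge 1, Millford 5.
At 25 seats: Ashgrove 15, Pinehurst 5, Stonebridge 0, Millford 5.
Stonebridge drops from 1 to 0.

Stonebridge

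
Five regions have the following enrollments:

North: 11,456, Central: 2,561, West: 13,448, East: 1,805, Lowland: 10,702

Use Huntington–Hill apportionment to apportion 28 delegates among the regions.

With divisor 1424: modified quotas North 8.045, Central 1.798, West 9.444, East 1.268, Lowland 7.515.
Geometric-mean thresholds: North √(8·9)=8.485, Central √(1·2)=1.414, West √(9·10)=9.487, East √(1·2)=1.414, Lowland √(7·8)=7.483.
Each quota rounded against its threshold gives North 8, Central 2, West 9, East 1, Lowland 8 (total 28).

North=8, Central=2, West=9, East=1, Lowland=8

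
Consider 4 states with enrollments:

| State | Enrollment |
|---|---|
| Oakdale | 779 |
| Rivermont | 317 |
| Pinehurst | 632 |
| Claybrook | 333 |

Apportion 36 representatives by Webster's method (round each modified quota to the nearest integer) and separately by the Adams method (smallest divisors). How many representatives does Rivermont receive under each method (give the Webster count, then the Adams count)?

Webster: Oakdale 14, Rivermont 5, Pinehurst 11, Claybrook 6.
Adams: Oakdale 13, Rivermont 6, Pinehurst 11, Claybrook 6.
Rivermont gets 5 under Webster and 6 under Adams.

5 and 6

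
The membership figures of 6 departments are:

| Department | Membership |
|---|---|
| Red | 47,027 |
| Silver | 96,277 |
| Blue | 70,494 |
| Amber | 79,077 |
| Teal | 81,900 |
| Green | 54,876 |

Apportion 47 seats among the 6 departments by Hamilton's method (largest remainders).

Total 429651; standard divisor 429651/47 ≈ 9141.511.
Standard quotas: Red 5.1443, Silver 10.5318, Blue 7.7114, Amber 8.6503, Teal 8.9591, Green 6.0029.
Lower quotas: Red 5, Silver 10, Blue 7, Amber 8, Teal 8, Green 6 (sum 44, leaving 3 seats).
Remainders in descending order: Teal 0.9591, Blue 0.7114, Amber 0.6503, Silver 0.5318, Red 0.1443, Green 0.0029.
Largest remainders: Teal, Blue, Amber receive the extra seats.

Red=5, Silver=10, Blue=8, Amber=9, Teal=9, Green=6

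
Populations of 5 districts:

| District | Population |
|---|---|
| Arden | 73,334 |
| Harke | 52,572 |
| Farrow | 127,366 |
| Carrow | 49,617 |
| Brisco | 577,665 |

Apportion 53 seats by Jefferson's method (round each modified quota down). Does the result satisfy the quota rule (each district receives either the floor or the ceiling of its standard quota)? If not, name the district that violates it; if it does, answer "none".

Brisco

Standard quotas: Arden 4.414, Harke 3.164, Farrow 7.666, Carrow 2.986, Brisco 34.769.
Jefferson allocation: Arden 4, Harke 3, Farrow 7, Carrow 3, Brisco 36.
Brisco has quota 34.769 (lower 34, upper 35) but receives 36 — outside the quota interval.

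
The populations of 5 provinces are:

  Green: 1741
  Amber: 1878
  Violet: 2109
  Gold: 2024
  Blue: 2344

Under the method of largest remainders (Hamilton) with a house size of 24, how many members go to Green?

The standard divisor is 10096/24 ≈ 420.667.
Standard quotas: Green 4.139, Amber 4.464, Violet 5.013, Gold 4.811, Blue 5.572.
Lower quotas: Green 4, Amber 4, Violet 5, Gold 4, Blue 5 (sum 22, leaving 2 seats).
Remainders in descending order: Gold 0.811, Blue 0.572, Amber 0.464, Green 0.139, Violet 0.013.
Largest remainders: Gold, Blue receive the extra seats.
Green receives 4.

4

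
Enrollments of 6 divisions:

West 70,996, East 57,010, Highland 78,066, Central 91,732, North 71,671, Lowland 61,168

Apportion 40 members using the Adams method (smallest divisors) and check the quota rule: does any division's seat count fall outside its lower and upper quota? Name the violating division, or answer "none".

none

Standard quotas: West 6.594, East 5.295, Highland 7.251, Central 8.520, North 6.657, Lowland 5.682.
Adams allocation: West 7, East 5, Highland 7, Central 8, North 7, Lowland 6.
Every allocation lies between the lower and upper quota.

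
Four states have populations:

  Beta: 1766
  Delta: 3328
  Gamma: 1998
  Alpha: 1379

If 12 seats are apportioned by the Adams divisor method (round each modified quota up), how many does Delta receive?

Standard divisor 8471/12 ≈ 705.917; standard quotas: Beta 2.502, Delta 4.714, Gamma 2.830, Alpha 1.953.
Rounding up gives 3, 5, 3, 2 = 13 seats, so the divisor must be adjusted.
With modified divisor 860: modified quotas Beta 2.053, Delta 3.870, Gamma 2.323, Alpha 1.603.
Rounding up: Beta 3, Delta 4, Gamma 3, Alpha 2 (total 12).
Delta receives 4.

4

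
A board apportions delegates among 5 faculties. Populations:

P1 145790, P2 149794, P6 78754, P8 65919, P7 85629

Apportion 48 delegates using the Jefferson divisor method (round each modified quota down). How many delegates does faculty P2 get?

14

Standard divisor 525886/48 ≈ 10955.958; standard quotas: P1 13.307, P2 13.672, P6 7.188, P8 6.017, P7 7.816.
Rounding down gives 13, 13, 7, 6, 7 = 46 seats, so the divisor must be adjusted.
With modified divisor 10600: modified quotas P1 13.754, P2 14.132, P6 7.430, P8 6.219, P7 8.078.
Rounding down: P1 13, P2 14, P6 7, P8 6, P7 8 (total 48).
P2 receives 14.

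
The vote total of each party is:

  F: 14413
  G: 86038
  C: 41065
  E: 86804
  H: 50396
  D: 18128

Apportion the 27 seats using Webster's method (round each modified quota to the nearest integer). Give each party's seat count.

Standard divisor 296844/27 ≈ 10994.222; standard quotas: F 1.311, G 7.826, C 3.735, E 7.895, H 4.584, D 1.649.
Rounding to the nearest integer gives 1, 8, 4, 8, 5, 2 = 28 seats, so the divisor must be adjusted.
With modified divisor 11300: modified quotas F 1.275, G 7.614, C 3.634, E 7.682, H 4.460, D 1.604.
Rounding to the nearest integer: F 1, G 8, C 4, E 8, H 4, D 2 (total 27).

F: 1; G: 8; C: 4; E: 8; H: 4; D: 2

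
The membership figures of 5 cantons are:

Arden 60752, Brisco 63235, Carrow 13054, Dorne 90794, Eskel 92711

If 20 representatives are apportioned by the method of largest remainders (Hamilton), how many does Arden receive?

Standard divisor: 320546 ÷ 20 ≈ 16027.3.
Standard quotas: Arden 3.7905, Brisco 3.9455, Carrow 0.8145, Dorne 5.6650, Eskel 5.7846.
Lower quotas: Arden 3, Brisco 3, Carrow 0, Dorne 5, Eskel 5 (sum 16, leaving 4 seats).
Remainders in descending order: Brisco 0.9455, Carrow 0.8145, Arden 0.7905, Eskel 0.7846, Dorne 0.6650.
Largest remainders: Brisco, Carrow, Arden, Eskel receive the extra seats.
Arden receives 4.

4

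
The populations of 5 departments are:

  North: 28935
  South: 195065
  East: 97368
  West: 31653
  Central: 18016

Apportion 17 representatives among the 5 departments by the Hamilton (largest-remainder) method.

The standard divisor is 371037/17 ≈ 21825.706.
Standard quotas: North 1.3257, South 8.9374, East 4.4612, West 1.4503, Central 0.8254.
Lower quotas: North 1, South 8, East 4, West 1, Central 0 (sum 14, leaving 3 seats).
Remainders in descending order: South 0.9374, Central 0.8254, East 0.4612, West 0.4503, North 0.3257.
Largest remainders: South, Central, East receive the extra seats.

North 1, South 9, East 5, West 1, Central 1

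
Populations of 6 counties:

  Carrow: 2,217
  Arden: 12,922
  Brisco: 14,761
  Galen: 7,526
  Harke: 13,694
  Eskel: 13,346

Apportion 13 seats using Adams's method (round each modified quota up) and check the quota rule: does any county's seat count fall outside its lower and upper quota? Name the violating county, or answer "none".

Standard quotas: Carrow 0.447, Arden 2.606, Brisco 2.977, Galen 1.518, Harke 2.761, Eskel 2.691.
Adams allocation: Carrow 1, Arden 2, Brisco 3, Galen 2, Harke 3, Eskel 2.
Every allocation lies between the lower and upper quota.

none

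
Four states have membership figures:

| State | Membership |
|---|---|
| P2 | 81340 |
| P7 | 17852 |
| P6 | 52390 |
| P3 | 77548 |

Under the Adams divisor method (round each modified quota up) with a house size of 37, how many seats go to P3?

12

Standard divisor 229130/37 ≈ 6192.703; standard quotas: P2 13.135, P7 2.883, P6 8.460, P3 12.522.
Rounding up gives 14, 3, 9, 13 = 39 seats, so the divisor must be adjusted.
With modified divisor 6500: modified quotas P2 12.514, P7 2.746, P6 8.060, P3 11.930.
Rounding up: P2 13, P7 3, P6 9, P3 12 (total 37).
P3 receives 12.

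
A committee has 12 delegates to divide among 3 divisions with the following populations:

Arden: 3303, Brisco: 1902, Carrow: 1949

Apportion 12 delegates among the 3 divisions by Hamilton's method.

Arden 6; Brisco 3; Carrow 3

Standard divisor: 7154 ÷ 12 ≈ 596.167.
Standard quotas: Arden 5.540, Brisco 3.190, Carrow 3.269.
Lower quotas: Arden 5, Brisco 3, Carrow 3 (sum 11, leaving 1 seat).
Remainders in descending order: Arden 0.540, Carrow 0.269, Brisco 0.190.
The surplus seat goes to Arden.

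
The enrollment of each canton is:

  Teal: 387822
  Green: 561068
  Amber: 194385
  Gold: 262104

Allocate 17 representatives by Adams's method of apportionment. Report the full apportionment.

Teal: 5; Green: 6; Amber: 3; Gold: 3

Standard divisor 1405379/17 ≈ 82669.353; standard quotas: Teal 4.691, Green 6.787, Amber 2.351, Gold 3.171.
Rounding up gives 5, 7, 3, 4 = 19 seats, so the divisor must be adjusted.
With modified divisor 95200: modified quotas Teal 4.074, Green 5.894, Amber 2.042, Gold 2.753.
Rounding up: Teal 5, Green 6, Amber 3, Gold 3 (total 17).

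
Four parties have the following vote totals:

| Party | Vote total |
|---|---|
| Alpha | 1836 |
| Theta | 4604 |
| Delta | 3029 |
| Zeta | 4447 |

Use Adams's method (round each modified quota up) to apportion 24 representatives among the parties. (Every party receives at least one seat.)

Alpha: 3, Theta: 8, Delta: 5, Zeta: 8

Standard divisor 13916/24 ≈ 579.833; standard quotas: Alpha 3.166, Theta 7.940, Delta 5.224, Zeta 7.669.
Rounding up gives 4, 8, 6, 8 = 26 seats, so the divisor must be adjusted.
With modified divisor 620: modified quotas Alpha 2.961, Theta 7.426, Delta 4.885, Zeta 7.173.
Rounding up: Alpha 3, Theta 8, Delta 5, Zeta 8 (total 24).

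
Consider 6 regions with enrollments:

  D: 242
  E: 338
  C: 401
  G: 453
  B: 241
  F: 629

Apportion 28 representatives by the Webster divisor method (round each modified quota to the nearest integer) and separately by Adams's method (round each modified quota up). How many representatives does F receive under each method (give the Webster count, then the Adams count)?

Webster: D 3, E 4, C 5, G 5, B 3, F 8.
Adams: D 3, E 4, C 5, G 6, B 3, F 7.
F gets 8 under Webster and 7 under Adams.

8 and 7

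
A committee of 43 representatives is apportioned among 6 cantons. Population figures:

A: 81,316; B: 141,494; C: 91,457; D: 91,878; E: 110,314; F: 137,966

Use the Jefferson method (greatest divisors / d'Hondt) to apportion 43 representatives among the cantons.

Standard divisor 654425/43 ≈ 15219.186; standard quotas: A 5.343, B 9.297, C 6.009, D 6.037, E 7.248, F 9.065.
Rounding down gives 5, 9, 6, 6, 7, 9 = 42 seats, so the divisor must be adjusted.
With modified divisor 14000: modified quotas A 5.808, B 10.107, C 6.533, D 6.563, E 7.880, F 9.855.
Rounding down: A 5, B 10, C 6, D 6, E 7, F 9 (total 43).

A 5, B 10, C 6, D 6, E 7, F 9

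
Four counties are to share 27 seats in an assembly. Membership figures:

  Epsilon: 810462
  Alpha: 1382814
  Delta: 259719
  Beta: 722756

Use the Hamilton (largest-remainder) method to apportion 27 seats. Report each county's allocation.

Epsilon=7, Alpha=12, Delta=2, Beta=6

Total 3175751; standard divisor 3175751/27 ≈ 117620.407.
Standard quotas: Epsilon 6.8905, Alpha 11.7566, Delta 2.2081, Beta 6.1448.
Lower quotas: Epsilon 6, Alpha 11, Delta 2, Beta 6 (sum 25, leaving 2 seats).
Remainders in descending order: Epsilon 0.8905, Alpha 0.7566, Delta 0.2081, Beta 0.1448.
Largest remainders: Epsilon, Alpha receive the extra seats.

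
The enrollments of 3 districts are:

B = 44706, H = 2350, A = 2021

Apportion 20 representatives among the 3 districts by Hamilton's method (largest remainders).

B 18; H 1; A 1

Standard divisor: 49077 ÷ 20 ≈ 2453.85.
Standard quotas: B 18.2187, H 0.9577, A 0.8236.
Lower quotas: B 18, H 0, A 0 (sum 18, leaving 2 seats).
Remainders in descending order: H 0.9577, A 0.8236, B 0.2187.
The surplus seats go to H, A.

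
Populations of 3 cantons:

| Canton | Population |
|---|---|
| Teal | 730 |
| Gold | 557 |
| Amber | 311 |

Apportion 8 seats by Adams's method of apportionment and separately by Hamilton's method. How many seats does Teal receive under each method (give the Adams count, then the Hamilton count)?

3 and 4

Adams: Teal 3, Gold 3, Amber 2.
Hamilton: Teal 4, Gold 3, Amber 1.
Teal gets 3 under Adams and 4 under Hamilton.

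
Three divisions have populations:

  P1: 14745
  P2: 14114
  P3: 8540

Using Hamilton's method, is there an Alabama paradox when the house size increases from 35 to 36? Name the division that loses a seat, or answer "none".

At 35 seats: P1 14, P2 13, P3 8.
At 36 seats: P1 14, P2 14, P3 8.
No division's allocation decreased.

none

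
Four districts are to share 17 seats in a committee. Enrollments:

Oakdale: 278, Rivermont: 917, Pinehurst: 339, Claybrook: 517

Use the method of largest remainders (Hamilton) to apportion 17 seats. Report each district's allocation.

Oakdale 2; Rivermont 8; Pinehurst 3; Claybrook 4

Total 2051; standard divisor 2051/17 ≈ 120.647.
Standard quotas: Oakdale 2.304, Rivermont 7.601, Pinehurst 2.810, Claybrook 4.285.
Lower quotas: Oakdale 2, Rivermont 7, Pinehurst 2, Claybrook 4 (sum 15, leaving 2 seats).
Remainders in descending order: Pinehurst 0.810, Rivermont 0.601, Oakdale 0.304, Claybrook 0.285.
Largest remainders: Pinehurst, Rivermont receive the extra seats.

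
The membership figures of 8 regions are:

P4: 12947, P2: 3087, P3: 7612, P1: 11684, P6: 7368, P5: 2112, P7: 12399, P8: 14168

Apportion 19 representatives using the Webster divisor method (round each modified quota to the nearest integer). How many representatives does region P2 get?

1

Standard divisor 71377/19 ≈ 3756.684; standard quotas: P4 3.446, P2 0.822, P3 2.026, P1 3.110, P6 1.961, P5 0.562, P7 3.301, P8 3.771.
Rounding to the nearest integer gives P4 3, P2 1, P3 2, P1 3, P6 2, P5 1, P7 3, P8 4 — total 19, matching the house size, so no adjustment is needed.
P2 receives 1.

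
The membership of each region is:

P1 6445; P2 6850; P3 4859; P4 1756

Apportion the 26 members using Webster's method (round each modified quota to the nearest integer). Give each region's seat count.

P1: 9; P2: 9; P3: 6; P4: 2

Standard divisor 19910/26 ≈ 765.769; standard quotas: P1 8.416, P2 8.945, P3 6.345, P4 2.293.
Rounding to the nearest integer gives 8, 9, 6, 2 = 25 seats, so the divisor must be adjusted.
With modified divisor 750: modified quotas P1 8.593, P2 9.133, P3 6.479, P4 2.341.
Rounding to the nearest integer: P1 9, P2 9, P3 6, P4 2 (total 26).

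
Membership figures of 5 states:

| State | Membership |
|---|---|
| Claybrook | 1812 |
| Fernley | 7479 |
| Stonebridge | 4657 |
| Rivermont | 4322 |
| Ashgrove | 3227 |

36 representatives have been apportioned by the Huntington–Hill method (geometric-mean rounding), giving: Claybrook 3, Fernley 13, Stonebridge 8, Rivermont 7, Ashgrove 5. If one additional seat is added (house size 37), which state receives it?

Ashgrove

Priority for the next seat is population ÷ (√(s·(s+1))).
Priorities: Claybrook 523.079, Fernley 554.380, Stonebridge 548.833, Rivermont 577.552, Ashgrove 589.167.
Highest priority: Ashgrove.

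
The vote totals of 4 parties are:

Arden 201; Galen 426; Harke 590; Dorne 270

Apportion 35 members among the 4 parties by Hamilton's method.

Arden: 5, Galen: 10, Harke: 14, Dorne: 6

Total 1487; standard divisor 1487/35 ≈ 42.486.
Standard quotas: Arden 4.731, Galen 10.027, Harke 13.887, Dorne 6.355.
Lower quotas: Arden 4, Galen 10, Harke 13, Dorne 6 (sum 33, leaving 2 seats).
Remainders in descending order: Harke 0.887, Arden 0.731, Dorne 0.355, Galen 0.027.
The surplus seats go to Harke, Arden.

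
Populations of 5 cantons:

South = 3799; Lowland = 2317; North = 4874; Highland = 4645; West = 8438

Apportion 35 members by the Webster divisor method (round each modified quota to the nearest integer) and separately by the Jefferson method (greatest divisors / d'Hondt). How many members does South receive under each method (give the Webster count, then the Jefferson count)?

Webster: South 6, Lowland 3, North 7, Highland 7, West 12.
Jefferson: South 5, Lowland 3, North 7, Highland 7, West 13.
South gets 6 under Webster and 5 under Jefferson.

6 and 5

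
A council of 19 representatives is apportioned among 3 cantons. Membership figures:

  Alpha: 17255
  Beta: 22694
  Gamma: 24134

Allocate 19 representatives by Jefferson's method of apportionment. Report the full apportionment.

Standard divisor 64083/19 ≈ 3372.789; standard quotas: Alpha 5.116, Beta 6.729, Gamma 7.156.
Rounding down gives 5, 6, 7 = 18 seats, so the divisor must be adjusted.
With modified divisor 3100: modified quotas Alpha 5.566, Beta 7.321, Gamma 7.785.
Rounding down: Alpha 5, Beta 7, Gamma 7 (total 19).

Alpha=5, Beta=7, Gamma=7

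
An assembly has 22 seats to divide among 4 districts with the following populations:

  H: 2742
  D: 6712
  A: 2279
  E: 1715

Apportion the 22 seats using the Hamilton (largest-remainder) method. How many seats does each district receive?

H: 4, D: 11, A: 4, E: 3

Standard divisor: 13448 ÷ 22 ≈ 611.273.
Standard quotas: H 4.4857, D 10.9804, A 3.7283, E 2.8056.
Lower quotas: H 4, D 10, A 3, E 2 (sum 19, leaving 3 seats).
Remainders in descending order: D 0.9804, E 0.8056, A 0.7283, H 0.4857.
The surplus seats go to D, E, A.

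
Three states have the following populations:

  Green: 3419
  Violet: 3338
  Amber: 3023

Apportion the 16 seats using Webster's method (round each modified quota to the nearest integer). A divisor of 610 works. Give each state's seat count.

With modified divisor 610: modified quotas Green 5.605, Violet 5.472, Amber 4.956.
Rounding to the nearest integer: Green 6, Violet 5, Amber 5 (total 16).

Green 6, Violet 5, Amber 5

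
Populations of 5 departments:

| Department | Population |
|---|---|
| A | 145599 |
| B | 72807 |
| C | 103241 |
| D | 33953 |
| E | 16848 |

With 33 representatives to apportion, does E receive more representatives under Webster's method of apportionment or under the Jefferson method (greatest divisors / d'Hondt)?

Webster

Webster: A 13, B 6, C 9, D 3, E 2.
Jefferson: A 13, B 7, C 9, D 3, E 1.
E gets 2 under Webster and 1 under Jefferson.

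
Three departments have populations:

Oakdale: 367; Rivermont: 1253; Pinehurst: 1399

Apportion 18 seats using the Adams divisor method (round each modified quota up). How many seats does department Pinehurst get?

Standard divisor 3019/18 ≈ 167.722; standard quotas: Oakdale 2.188, Rivermont 7.471, Pinehurst 8.341.
Rounding up gives 3, 8, 9 = 20 seats, so the divisor must be adjusted.
With modified divisor 180: modified quotas Oakdale 2.039, Rivermont 6.961, Pinehurst 7.772.
Rounding up: Oakdale 3, Rivermont 7, Pinehurst 8 (total 18).
Pinehurst receives 8.

8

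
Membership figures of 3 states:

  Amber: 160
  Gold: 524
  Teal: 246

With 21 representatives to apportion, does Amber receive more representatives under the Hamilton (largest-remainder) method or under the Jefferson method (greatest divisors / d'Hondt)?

Hamilton

Hamilton: Amber 4, Gold 12, Teal 5.
Jefferson: Amber 3, Gold 12, Teal 6.
Amber gets 4 under Hamilton and 3 under Jefferson.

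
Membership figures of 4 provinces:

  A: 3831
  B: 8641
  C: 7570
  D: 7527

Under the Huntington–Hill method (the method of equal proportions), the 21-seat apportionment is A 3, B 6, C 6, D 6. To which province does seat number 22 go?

B

Priority for the next seat is population ÷ (√(s·(s+1))).
Priorities: A 1105.914, B 1333.335, C 1168.076, D 1161.441.
Highest priority: B.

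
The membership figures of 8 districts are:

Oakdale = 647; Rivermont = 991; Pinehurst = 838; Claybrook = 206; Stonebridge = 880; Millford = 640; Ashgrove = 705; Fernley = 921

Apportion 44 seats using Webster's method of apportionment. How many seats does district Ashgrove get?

Standard divisor 5828/44 ≈ 132.455; standard quotas: Oakdale 4.885, Rivermont 7.482, Pinehurst 6.327, Claybrook 1.555, Stonebridge 6.644, Millford 4.832, Ashgrove 5.323, Fernley 6.953.
Rounding to the nearest integer gives Oakdale 5, Rivermont 7, Pinehurst 6, Claybrook 2, Stonebridge 7, Millford 5, Ashgrove 5, Fernley 7 — total 44, matching the house size, so no adjustment is needed.
Ashgrove receives 5.

5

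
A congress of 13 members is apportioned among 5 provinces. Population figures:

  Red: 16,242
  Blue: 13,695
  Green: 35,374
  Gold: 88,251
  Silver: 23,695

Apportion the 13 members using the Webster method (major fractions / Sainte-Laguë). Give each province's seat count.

Standard divisor 177257/13 ≈ 13635.154; standard quotas: Red 1.191, Blue 1.004, Green 2.594, Gold 6.472, Silver 1.738.
Rounding to the nearest integer gives Red 1, Blue 1, Green 3, Gold 6, Silver 2 — total 13, matching the house size, so no adjustment is needed.

Red 1; Blue 1; Green 3; Gold 6; Silver 2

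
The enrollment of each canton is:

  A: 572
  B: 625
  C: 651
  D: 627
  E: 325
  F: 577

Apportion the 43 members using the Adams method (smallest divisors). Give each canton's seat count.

A 7, B 8, C 8, D 8, E 4, F 8

Standard divisor 3377/43 ≈ 78.535; standard quotas: A 7.283, B 7.958, C 8.289, D 7.984, E 4.138, F 7.347.
Rounding up gives 8, 8, 9, 8, 5, 8 = 46 seats, so the divisor must be adjusted.
With modified divisor 82: modified quotas A 6.976, B 7.622, C 7.939, D 7.646, E 3.963, F 7.037.
Rounding up: A 7, B 8, C 8, D 8, E 4, F 8 (total 43).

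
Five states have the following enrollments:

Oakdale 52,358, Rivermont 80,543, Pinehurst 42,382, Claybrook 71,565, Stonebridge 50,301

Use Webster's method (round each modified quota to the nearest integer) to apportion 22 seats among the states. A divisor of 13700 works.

With modified divisor 13700: modified quotas Oakdale 3.822, Rivermont 5.879, Pinehurst 3.094, Claybrook 5.224, Stonebridge 3.672.
Rounding to the nearest integer: Oakdale 4, Rivermont 6, Pinehurst 3, Claybrook 5, Stonebridge 4 (total 22).

Oakdale 4, Rivermont 6, Pinehurst 3, Claybrook 5, Stonebridge 4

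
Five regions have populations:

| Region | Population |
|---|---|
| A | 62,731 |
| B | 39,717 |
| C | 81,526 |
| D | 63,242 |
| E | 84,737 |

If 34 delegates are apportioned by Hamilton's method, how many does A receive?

6

Standard divisor: 331953 ÷ 34 ≈ 9763.324.
Standard quotas: A 6.4252, B 4.0680, C 8.3502, D 6.4775, E 8.6791.
Lower quotas: A 6, B 4, C 8, D 6, E 8 (sum 32, leaving 2 seats).
Remainders in descending order: E 0.6791, D 0.4775, A 0.4252, C 0.3502, B 0.0680.
The surplus seats go to E, D.
A receives 6.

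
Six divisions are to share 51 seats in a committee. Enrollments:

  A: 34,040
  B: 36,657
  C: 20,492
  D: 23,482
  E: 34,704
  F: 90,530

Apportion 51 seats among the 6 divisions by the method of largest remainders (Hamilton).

A=7, B=8, C=4, D=5, E=8, F=19

Total 239905; standard divisor 239905/51 ≈ 4704.02.
Standard quotas: A 7.2364, B 7.7927, C 4.3563, D 4.9919, E 7.3775, F 19.2452.
Lower quotas: A 7, B 7, C 4, D 4, E 7, F 19 (sum 48, leaving 3 seats).
Remainders in descending order: D 0.9919, B 0.7927, E 0.3775, C 0.3563, F 0.2452, A 0.2364.
The surplus seats go to D, B, E.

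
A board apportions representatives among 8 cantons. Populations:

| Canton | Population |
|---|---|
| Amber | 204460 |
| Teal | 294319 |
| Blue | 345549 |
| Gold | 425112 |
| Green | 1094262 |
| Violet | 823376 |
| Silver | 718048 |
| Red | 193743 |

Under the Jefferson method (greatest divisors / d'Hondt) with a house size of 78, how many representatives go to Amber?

4

Standard divisor 4098869/78 ≈ 52549.603; standard quotas: Amber 3.891, Teal 5.601, Blue 6.576, Gold 8.090, Green 20.823, Violet 15.669, Silver 13.664, Red 3.687.
Rounding down gives 3, 5, 6, 8, 20, 15, 13, 3 = 73 seats, so the divisor must be adjusted.
With modified divisor 49600: modified quotas Amber 4.122, Teal 5.934, Blue 6.967, Gold 8.571, Green 22.062, Violet 16.600, Silver 14.477, Red 3.906.
Rounding down: Amber 4, Teal 5, Blue 6, Gold 8, Green 22, Violet 16, Silver 14, Red 3 (total 78).
Amber receives 4.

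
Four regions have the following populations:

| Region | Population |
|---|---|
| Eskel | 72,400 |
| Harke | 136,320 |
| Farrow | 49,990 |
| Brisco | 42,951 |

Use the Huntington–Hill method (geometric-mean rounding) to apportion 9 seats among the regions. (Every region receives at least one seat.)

Eskel 2; Harke 4; Farrow 2; Brisco 1

With divisor 32915: modified quotas Eskel 2.200, Harke 4.142, Farrow 1.519, Brisco 1.305.
Geometric-mean thresholds: Eskel √(2·3)=2.449, Harke √(4·5)=4.472, Farrow √(1·2)=1.414, Brisco √(1·2)=1.414.
Each quota rounded against its threshold gives Eskel 2, Harke 4, Farrow 2, Brisco 1 (total 9).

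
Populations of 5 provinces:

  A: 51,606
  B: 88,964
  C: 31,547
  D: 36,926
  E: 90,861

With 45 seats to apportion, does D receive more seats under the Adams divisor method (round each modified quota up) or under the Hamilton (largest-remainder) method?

Adams: A 8, B 13, C 5, D 6, E 13.
Hamilton: A 8, B 13, C 5, D 5, E 14.
D gets 6 under Adams and 5 under Hamilton.

Adams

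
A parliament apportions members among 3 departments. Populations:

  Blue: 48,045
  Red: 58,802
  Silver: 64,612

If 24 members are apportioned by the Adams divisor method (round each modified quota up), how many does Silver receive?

Standard divisor 171459/24 ≈ 7144.125; standard quotas: Blue 6.725, Red 8.231, Silver 9.044.
Rounding up gives 7, 9, 10 = 26 seats, so the divisor must be adjusted.
With modified divisor 7700: modified quotas Blue 6.240, Red 7.637, Silver 8.391.
Rounding up: Blue 7, Red 8, Silver 9 (total 24).
Silver receives 9.

9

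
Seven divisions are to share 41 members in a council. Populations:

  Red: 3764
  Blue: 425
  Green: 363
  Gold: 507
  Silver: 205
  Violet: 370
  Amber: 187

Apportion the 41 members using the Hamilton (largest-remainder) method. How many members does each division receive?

Red 26, Blue 3, Green 3, Gold 4, Silver 1, Violet 3, Amber 1

The standard divisor is 5821/41 ≈ 141.976.
Standard quotas: Red 26.512, Blue 2.993, Green 2.557, Gold 3.571, Silver 1.444, Violet 2.606, Amber 1.317.
Lower quotas: Red 26, Blue 2, Green 2, Gold 3, Silver 1, Violet 2, Amber 1 (sum 37, leaving 4 seats).
Remainders in descending order: Blue 0.993, Violet 0.606, Gold 0.571, Green 0.557, Red 0.512, Silver 0.444, Amber 0.317.
The surplus seats go to Blue, Violet, Gold, Green.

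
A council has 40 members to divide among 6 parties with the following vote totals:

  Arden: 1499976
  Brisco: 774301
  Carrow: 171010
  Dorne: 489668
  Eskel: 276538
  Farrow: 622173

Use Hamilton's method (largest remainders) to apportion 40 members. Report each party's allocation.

Standard divisor: 3833666 ÷ 40 ≈ 95841.65.
Standard quotas: Arden 15.6506, Brisco 8.0790, Carrow 1.7843, Dorne 5.1091, Eskel 2.8854, Farrow 6.4917.
Lower quotas: Arden 15, Brisco 8, Carrow 1, Dorne 5, Eskel 2, Farrow 6 (sum 37, leaving 3 seats).
Remainders in descending order: Eskel 0.8854, Carrow 0.7843, Arden 0.6506, Farrow 0.4917, Dorne 0.1091, Brisco 0.0790.
Largest remainders: Eskel, Carrow, Arden receive the extra seats.

Arden=16, Brisco=8, Carrow=2, Dorne=5, Eskel=3, Farrow=6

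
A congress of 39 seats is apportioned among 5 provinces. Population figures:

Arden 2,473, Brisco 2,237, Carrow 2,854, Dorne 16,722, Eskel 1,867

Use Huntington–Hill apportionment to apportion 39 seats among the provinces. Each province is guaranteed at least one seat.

With divisor 669: modified quotas Arden 3.697, Brisco 3.344, Carrow 4.266, Dorne 24.996, Eskel 2.791.
Geometric-mean thresholds: Arden √(3·4)=3.464, Brisco √(3·4)=3.464, Carrow √(4·5)=4.472, Dorne √(24·25)=24.495, Eskel √(2·3)=2.449.
Each quota rounded against its threshold gives Arden 4, Brisco 3, Carrow 4, Dorne 25, Eskel 3 (total 39).

Arden 4, Brisco 3, Carrow 4, Dorne 25, Eskel 3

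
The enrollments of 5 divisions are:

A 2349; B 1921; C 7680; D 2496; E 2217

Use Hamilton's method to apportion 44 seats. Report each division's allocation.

Total 16663; standard divisor 16663/44 ≈ 378.705.
Standard quotas: A 6.2027, B 5.0726, C 20.2797, D 6.5909, E 5.8542.
Lower quotas: A 6, B 5, C 20, D 6, E 5 (sum 42, leaving 2 seats).
Remainders in descending order: E 0.8542, D 0.5909, C 0.2797, A 0.2027, B 0.0726.
The surplus seats go to E, D.

A 6; B 5; C 20; D 7; E 6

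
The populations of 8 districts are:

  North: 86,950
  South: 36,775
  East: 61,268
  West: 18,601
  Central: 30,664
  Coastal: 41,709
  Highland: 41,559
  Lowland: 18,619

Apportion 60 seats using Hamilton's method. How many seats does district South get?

The standard divisor is 336145/60 ≈ 5602.417.
Standard quotas: North 15.5201, South 6.5641, East 10.9360, West 3.3202, Central 5.4734, Coastal 7.4448, Highland 7.4180, Lowland 3.3234.
Lower quotas: North 15, South 6, East 10, West 3, Central 5, Coastal 7, Highland 7, Lowland 3 (sum 56, leaving 4 seats).
Remainders in descending order: East 0.9360, South 0.5641, North 0.5201, Central 0.4734, Coastal 0.4448, Highland 0.4180, Lowland 0.3234, West 0.3202.
The surplus seats go to East, South, North, Central.
South receives 7.

7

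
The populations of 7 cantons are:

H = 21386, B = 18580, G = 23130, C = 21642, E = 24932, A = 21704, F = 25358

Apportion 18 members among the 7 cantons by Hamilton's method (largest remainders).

The standard divisor is 156732/18 ≈ 8707.333.
Standard quotas: H 2.4561, B 2.1338, G 2.6564, C 2.4855, E 2.8633, A 2.4926, F 2.9123.
Lower quotas: H 2, B 2, G 2, C 2, E 2, A 2, F 2 (sum 14, leaving 4 seats).
Remainders in descending order: F 0.9123, E 0.8633, G 0.6564, A 0.4926, C 0.4855, H 0.4561, B 0.1338.
Largest remainders: F, E, G, A receive the extra seats.

H 2, B 2, G 3, C 2, E 3, A 3, F 3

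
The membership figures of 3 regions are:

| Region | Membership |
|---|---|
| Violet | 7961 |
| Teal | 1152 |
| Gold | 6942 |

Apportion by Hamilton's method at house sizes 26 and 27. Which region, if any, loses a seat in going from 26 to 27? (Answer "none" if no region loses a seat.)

At 26 seats: Violet 13, Teal 2, Gold 11.
At 27 seats: Violet 13, Teal 2, Gold 12.
No region's allocation decreased.

none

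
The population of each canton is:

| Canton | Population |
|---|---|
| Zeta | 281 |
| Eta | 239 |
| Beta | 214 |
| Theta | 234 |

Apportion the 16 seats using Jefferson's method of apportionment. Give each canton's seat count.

Zeta: 5; Eta: 4; Beta: 3; Theta: 4

Standard divisor 968/16 ≈ 60.5; standard quotas: Zeta 4.645, Eta 3.950, Beta 3.537, Theta 3.868.
Rounding down gives 4, 3, 3, 3 = 13 seats, so the divisor must be adjusted.
With modified divisor 55: modified quotas Zeta 5.109, Eta 4.345, Beta 3.891, Theta 4.255.
Rounding down: Zeta 5, Eta 4, Beta 3, Theta 4 (total 16).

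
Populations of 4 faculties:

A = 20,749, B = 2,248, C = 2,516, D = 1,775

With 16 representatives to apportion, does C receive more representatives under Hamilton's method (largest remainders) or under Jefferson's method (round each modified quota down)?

Hamilton: A 12, B 1, C 2, D 1.
Jefferson: A 13, B 1, C 1, D 1.
C gets 2 under Hamilton and 1 under Jefferson.

Hamilton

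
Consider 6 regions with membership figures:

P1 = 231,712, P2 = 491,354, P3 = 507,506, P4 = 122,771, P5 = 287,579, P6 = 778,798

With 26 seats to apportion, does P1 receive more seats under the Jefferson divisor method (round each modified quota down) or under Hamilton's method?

Jefferson: P1 2, P2 5, P3 6, P4 1, P5 3, P6 9.
Hamilton: P1 3, P2 5, P3 6, P4 1, P5 3, P6 8.
P1 gets 2 under Jefferson and 3 under Hamilton.

Hamilton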